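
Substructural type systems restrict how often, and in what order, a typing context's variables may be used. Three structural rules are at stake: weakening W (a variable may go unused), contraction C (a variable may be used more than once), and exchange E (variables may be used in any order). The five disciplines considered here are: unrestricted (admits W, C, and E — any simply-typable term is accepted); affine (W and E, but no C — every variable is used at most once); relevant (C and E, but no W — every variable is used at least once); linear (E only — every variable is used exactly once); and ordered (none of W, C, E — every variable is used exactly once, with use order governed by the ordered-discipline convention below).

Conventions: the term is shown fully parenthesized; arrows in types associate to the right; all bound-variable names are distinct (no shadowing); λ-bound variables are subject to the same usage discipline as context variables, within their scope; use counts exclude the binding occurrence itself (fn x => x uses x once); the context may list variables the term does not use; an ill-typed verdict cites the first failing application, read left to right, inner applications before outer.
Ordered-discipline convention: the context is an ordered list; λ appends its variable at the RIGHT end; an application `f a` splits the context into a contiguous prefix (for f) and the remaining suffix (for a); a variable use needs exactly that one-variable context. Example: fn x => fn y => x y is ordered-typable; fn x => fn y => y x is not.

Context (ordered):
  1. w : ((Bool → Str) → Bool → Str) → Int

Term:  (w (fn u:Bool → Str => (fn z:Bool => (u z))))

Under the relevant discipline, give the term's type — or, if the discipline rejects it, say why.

term : Int
usage: w: 1×, u (bound): 1×, z (bound): 1×
uses in reading order: w, u, z
typing: the term checks, with type Int
across the five disciplines: ordered ✓, linear ✓, affine ✓, relevant ✓, unrestricted ✓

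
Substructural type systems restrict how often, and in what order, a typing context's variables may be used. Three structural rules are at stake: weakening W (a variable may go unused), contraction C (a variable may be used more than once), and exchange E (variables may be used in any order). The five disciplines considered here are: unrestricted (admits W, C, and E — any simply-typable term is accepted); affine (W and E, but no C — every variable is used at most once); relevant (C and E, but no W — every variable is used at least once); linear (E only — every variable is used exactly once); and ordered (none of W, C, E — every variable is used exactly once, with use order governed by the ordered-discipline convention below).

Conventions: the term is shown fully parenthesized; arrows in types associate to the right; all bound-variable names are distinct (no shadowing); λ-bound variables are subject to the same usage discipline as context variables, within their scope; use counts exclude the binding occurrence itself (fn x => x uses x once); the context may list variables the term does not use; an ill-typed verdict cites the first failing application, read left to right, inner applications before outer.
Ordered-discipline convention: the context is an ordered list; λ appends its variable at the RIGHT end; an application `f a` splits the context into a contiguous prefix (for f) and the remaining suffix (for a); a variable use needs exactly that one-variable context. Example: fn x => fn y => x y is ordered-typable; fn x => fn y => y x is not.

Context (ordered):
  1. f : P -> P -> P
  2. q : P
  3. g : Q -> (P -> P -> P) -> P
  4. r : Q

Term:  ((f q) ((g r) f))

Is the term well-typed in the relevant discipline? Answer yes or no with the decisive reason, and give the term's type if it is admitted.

yes — f, q, g, r: all used, weakening unneeded; term : P
counts: f=2; q=1; g=1; r=1
left-to-right use order: f, q, g, r, f
typing: the term checks, with type P
summary: ordered ✗, linear ✗, affine ✗, relevant ✓, unrestricted ✓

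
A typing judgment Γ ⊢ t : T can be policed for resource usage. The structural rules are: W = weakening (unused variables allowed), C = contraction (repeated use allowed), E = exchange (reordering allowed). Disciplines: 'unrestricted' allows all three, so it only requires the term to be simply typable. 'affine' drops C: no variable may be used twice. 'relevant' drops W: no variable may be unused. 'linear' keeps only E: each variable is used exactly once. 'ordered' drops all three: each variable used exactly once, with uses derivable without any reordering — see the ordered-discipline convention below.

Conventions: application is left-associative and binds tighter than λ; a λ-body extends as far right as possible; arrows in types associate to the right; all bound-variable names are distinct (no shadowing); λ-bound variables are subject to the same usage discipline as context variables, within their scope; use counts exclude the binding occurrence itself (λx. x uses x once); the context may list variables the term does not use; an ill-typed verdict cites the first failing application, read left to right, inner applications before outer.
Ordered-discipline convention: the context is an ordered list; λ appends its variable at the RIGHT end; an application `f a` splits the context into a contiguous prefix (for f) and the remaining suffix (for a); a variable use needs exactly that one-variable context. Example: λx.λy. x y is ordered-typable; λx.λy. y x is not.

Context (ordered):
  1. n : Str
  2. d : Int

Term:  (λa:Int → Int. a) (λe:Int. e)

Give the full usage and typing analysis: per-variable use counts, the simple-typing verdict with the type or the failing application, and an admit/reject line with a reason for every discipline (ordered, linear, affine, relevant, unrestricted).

usage: n: 0, d: 0, a (λ-bound): 1, e (λ-bound): 1
uses in reading order: a, e
typing: ✓ — Int → Int
ordered: ✗ — needs weakening: n, d unused
linear: ✗ — needs weakening: n, d unused
affine: ✓ — n, d, a, e: no repeats, contraction unneeded
relevant: ✗ — needs weakening: n, d unused
unrestricted: ✓ — typability at Int → Int is all that's needed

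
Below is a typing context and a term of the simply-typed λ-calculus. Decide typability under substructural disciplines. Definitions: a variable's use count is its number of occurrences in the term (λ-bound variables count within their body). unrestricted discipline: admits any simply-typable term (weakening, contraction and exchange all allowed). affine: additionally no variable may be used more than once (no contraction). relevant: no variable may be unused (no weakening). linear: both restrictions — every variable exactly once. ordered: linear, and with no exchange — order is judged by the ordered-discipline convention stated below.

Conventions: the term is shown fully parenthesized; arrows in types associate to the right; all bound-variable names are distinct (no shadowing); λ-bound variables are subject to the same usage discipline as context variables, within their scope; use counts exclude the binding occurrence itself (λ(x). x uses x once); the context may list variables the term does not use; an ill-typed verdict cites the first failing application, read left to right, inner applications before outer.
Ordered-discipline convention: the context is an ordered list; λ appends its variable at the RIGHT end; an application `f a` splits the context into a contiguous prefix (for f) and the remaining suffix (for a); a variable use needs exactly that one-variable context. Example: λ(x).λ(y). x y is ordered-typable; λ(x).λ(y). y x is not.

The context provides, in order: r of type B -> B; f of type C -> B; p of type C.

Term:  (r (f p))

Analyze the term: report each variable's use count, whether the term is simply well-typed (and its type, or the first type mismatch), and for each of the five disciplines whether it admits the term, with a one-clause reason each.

use counts: r: 1; f: 1; p: 1
uses in reading order: r, f, p
typing: well-typed — term : B
ordered ✓ (r, f, p once each; derivable with no W/C/E)
linear ✓ (exactly-once usage across r, f, p)
affine ✓ (at most one use each (r, f, p))
relevant ✓ (at least one use each (r, f, p))
unrestricted ✓ (well-typed at B; no restrictions here)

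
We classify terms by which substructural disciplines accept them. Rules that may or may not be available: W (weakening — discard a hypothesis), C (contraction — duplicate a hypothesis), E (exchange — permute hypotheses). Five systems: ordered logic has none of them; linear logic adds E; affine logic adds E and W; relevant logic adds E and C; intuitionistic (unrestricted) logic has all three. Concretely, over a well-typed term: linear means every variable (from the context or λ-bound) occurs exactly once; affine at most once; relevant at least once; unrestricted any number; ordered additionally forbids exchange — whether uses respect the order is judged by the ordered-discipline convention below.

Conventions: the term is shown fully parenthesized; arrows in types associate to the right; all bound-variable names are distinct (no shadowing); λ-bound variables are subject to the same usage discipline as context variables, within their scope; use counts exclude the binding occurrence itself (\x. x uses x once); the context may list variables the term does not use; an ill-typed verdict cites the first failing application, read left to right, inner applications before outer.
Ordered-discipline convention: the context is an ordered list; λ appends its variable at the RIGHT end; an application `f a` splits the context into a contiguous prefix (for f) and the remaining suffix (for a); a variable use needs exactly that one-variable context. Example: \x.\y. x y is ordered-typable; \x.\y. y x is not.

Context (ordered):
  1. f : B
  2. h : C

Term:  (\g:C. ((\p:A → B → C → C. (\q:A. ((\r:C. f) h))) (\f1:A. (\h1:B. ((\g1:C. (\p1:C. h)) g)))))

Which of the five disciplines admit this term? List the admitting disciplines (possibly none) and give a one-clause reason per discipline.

admitting disciplines: unrestricted
use counts: f=1, h=2, g (bound)=1, p (bound)=0, q (bound)=0, r (bound)=0, f1 (bound)=0, h1 (bound)=0, g1 (bound)=0, p1 (bound)=0
left-to-right use order: f, h, h, g
typing: ✓ — C → A → B
ordered: ✗, needs contraction — h ×2; p, q, r, f1, h1, g1, p1 left unused
linear: ✗, needs contraction — h ×2; p, q, r, f1, h1, g1, p1 left unused
affine: ✗, needs contraction — h ×2
relevant: ✗, p, q, r, f1, h1, g1, p1 left unused
unrestricted: ✓, simply typable at C → A → B; W, C, E all held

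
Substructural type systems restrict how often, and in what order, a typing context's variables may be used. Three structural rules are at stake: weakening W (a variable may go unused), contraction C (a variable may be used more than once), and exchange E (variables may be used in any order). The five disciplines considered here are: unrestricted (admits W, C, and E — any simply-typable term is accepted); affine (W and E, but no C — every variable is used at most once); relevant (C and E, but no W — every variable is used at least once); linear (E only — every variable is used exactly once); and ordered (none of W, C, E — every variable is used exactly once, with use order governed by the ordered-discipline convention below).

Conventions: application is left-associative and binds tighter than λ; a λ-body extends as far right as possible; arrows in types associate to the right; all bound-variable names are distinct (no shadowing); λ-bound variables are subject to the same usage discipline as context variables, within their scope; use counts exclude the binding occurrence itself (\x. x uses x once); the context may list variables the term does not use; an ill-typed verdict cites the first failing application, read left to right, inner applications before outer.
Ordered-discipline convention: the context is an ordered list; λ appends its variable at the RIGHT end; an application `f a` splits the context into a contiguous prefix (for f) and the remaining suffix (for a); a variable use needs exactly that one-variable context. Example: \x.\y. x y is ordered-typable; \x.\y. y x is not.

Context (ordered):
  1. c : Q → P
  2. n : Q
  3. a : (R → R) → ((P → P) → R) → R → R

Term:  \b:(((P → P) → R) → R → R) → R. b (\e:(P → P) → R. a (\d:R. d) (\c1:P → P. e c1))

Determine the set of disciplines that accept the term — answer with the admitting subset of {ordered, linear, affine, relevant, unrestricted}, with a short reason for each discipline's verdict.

admitted by: affine, unrestricted
variable uses: c: 0; n: 0; a: 1; b [bound]: 1; e [bound]: 1; d [bound]: 1; c1 [bound]: 1
use order (left to right): b, a, d, e, c1
typing: well-typed at ((((P → P) → R) → R → R) → R) → R
ordered: ✗ — unused: c, n — weakening required
linear: ✗ — unused: c, n — weakening required
affine: ✓ — c, n, a, b, e, d, c1: no repeats, contraction unneeded
relevant: ✗ — unused: c, n — weakening required
unrestricted: ✓ — type-checks (((((P → P) → R) → R → R) → R) → R) and nothing is barred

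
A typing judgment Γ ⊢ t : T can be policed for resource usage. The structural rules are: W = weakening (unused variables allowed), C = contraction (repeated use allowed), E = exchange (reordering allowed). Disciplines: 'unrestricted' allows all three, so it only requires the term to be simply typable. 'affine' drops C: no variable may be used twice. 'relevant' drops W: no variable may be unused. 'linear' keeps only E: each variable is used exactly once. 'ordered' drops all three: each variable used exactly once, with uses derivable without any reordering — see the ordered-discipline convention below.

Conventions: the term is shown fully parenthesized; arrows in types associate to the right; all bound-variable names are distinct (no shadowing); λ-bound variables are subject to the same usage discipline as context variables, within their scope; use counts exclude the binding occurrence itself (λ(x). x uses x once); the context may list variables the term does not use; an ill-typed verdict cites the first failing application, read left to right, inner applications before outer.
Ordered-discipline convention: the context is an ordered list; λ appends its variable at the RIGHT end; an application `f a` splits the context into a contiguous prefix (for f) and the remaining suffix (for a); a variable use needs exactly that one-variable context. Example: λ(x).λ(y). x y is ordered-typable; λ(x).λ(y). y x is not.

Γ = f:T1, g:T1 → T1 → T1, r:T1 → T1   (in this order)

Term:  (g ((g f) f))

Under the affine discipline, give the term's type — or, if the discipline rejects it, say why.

not well-typed under affine — needs contraction — f ×2, g ×2
use counts: f ×2; g ×2; r ×0
order of uses: g, g, f, f
typing: well-typed — term : T1 → T1
summary: ordered ✗, linear ✗, affine ✗, relevant ✗, unrestricted ✓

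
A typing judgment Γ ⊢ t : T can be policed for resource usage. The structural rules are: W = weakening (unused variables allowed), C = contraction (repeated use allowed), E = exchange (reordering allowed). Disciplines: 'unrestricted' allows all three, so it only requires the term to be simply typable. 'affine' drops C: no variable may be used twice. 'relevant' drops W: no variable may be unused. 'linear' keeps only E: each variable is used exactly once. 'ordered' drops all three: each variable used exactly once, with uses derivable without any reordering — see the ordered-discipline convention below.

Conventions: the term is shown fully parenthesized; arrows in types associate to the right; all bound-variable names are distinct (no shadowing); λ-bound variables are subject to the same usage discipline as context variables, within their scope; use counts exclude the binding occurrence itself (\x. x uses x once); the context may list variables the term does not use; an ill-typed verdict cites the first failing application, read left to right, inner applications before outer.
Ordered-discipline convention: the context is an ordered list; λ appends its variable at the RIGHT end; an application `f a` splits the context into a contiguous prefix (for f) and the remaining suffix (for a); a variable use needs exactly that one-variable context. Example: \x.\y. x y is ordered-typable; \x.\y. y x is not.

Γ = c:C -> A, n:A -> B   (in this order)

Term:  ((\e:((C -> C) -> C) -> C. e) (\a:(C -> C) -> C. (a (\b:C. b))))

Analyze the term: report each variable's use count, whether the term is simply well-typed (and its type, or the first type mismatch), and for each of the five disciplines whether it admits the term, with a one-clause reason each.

use counts: c: 0; n: 0; e (λ-bound): 1; a (λ-bound): 1; b (λ-bound): 1
use order (left to right): e, a, b
typing: ✓ — ((C -> C) -> C) -> C
ordered: ✗ — unused: c, n — weakening required
linear: ✗ — unused: c, n — weakening required
affine: ✓ — no duplicate uses among c, n, e, a, b
relevant: ✗ — unused: c, n — weakening required
unrestricted: ✓ — simply typable at ((C -> C) -> C) -> C; W, C, E all held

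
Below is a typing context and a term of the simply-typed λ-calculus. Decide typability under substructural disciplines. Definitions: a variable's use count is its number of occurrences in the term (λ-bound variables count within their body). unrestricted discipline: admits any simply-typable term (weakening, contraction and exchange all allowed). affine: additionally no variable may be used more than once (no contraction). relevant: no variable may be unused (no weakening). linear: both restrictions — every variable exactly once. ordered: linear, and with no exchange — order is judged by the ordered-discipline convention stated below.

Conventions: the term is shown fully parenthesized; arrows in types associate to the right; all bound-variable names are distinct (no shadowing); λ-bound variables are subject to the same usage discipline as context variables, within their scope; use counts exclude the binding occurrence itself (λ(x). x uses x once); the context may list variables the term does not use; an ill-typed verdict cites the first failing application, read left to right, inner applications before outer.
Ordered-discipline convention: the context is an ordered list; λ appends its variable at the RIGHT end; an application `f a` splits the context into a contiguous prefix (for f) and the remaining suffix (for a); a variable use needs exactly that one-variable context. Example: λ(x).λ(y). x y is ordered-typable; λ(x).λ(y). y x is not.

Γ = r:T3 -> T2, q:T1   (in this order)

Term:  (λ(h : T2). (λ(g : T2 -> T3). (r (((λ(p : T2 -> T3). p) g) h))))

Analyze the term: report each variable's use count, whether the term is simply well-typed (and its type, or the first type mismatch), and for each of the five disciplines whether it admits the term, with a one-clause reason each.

variable uses: r=1; q=0; h [bound]=1; g [bound]=1; p [bound]=1
order of uses: r, p, g, h
typing: the term checks, with type T2 -> (T2 -> T3) -> T2
ordered: ✗, needs weakening: q unused
linear: ✗, needs weakening: q unused
affine: ✓, at most one use each (r, q, h, g, p)
relevant: ✗, needs weakening: q unused
unrestricted: ✓, type-checks (T2 -> (T2 -> T3) -> T2) and nothing is barred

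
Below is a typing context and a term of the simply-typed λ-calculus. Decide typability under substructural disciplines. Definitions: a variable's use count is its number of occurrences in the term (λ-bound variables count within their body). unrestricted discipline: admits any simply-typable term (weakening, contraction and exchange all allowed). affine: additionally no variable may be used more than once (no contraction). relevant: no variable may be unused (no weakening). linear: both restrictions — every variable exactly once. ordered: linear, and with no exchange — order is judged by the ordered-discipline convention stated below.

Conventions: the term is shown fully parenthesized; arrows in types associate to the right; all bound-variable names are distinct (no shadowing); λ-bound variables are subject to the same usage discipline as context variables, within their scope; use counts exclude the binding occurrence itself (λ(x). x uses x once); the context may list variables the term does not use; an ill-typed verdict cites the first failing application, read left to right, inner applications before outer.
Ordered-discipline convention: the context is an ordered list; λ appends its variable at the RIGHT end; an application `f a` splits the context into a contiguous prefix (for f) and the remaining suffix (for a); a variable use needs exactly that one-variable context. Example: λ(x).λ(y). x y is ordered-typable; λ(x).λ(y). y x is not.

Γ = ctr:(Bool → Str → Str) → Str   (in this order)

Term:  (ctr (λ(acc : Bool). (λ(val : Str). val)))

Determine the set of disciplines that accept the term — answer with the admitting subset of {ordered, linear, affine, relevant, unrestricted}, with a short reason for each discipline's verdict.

admitted in: affine, unrestricted
usage: ctr: 1, acc (λ-bound): 0, val (λ-bound): 1
left-to-right use order: ctr, val
typing: well-typed — term : Str
ordered ✗ (unused: acc — weakening required)
linear ✗ (unused: acc — weakening required)
affine ✓ (at most one use each (ctr, acc, val))
relevant ✗ (unused: acc — weakening required)
unrestricted ✓ (simply typable at Str; W, C, E all held)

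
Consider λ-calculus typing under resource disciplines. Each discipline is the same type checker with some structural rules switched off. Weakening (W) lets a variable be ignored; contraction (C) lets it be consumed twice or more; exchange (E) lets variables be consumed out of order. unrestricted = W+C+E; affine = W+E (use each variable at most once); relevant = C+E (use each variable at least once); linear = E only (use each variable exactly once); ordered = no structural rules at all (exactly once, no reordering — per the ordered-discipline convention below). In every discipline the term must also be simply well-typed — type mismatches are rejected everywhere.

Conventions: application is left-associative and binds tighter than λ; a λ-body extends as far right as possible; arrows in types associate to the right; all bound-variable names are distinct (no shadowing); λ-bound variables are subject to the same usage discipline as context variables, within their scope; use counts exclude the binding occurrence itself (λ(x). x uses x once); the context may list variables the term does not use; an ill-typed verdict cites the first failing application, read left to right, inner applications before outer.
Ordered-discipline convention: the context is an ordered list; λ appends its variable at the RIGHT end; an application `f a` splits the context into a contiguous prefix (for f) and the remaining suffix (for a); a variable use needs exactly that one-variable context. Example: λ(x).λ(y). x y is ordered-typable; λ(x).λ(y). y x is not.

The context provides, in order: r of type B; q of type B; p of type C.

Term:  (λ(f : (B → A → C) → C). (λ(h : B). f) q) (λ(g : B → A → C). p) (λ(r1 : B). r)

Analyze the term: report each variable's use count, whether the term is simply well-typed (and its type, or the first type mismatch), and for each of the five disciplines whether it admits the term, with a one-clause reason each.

counts: r: 1; q: 1; p: 1; f (bound): 1; h (bound): 0; g (bound): 0; r1 (bound): 0
order of uses: f, q, p, r
typing: ill-typed: a function awaiting B → A → C gets B → B
ordered: ✗ — not simply typable
linear: ✗ — fails simple typing
affine: ✗ — a type mismatch blocks all five
relevant: ✗ — the type mismatch rejects it
unrestricted: ✗ — not simply typable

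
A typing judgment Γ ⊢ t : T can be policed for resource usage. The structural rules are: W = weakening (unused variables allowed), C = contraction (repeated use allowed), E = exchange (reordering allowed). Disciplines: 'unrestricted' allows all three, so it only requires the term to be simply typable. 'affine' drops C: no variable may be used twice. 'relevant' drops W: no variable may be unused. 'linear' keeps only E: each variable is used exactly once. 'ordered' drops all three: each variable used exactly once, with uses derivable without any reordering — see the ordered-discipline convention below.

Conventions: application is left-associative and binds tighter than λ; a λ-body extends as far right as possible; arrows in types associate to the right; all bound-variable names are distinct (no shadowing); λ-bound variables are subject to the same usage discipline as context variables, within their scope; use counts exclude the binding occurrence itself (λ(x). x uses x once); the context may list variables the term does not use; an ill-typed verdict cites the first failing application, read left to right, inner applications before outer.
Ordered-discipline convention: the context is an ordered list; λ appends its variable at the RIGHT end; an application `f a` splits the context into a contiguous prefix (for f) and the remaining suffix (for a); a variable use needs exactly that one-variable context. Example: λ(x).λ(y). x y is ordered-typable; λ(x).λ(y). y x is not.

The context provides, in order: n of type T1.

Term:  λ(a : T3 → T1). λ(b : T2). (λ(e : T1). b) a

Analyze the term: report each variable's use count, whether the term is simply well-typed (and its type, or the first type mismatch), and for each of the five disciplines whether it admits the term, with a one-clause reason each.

usage: n ×0; a (bound) ×1; b (bound) ×1; e (bound) ×0
uses in reading order: b, a
typing: ill-typed: argument of type T3 → T1 where T1 is required
ordered: ✗ — the type mismatch rejects it
linear: ✗ — not simply typable
affine: ✗ — fails simple typing
relevant: ✗ — a type mismatch blocks all five
unrestricted: ✗ — the type mismatch rejects it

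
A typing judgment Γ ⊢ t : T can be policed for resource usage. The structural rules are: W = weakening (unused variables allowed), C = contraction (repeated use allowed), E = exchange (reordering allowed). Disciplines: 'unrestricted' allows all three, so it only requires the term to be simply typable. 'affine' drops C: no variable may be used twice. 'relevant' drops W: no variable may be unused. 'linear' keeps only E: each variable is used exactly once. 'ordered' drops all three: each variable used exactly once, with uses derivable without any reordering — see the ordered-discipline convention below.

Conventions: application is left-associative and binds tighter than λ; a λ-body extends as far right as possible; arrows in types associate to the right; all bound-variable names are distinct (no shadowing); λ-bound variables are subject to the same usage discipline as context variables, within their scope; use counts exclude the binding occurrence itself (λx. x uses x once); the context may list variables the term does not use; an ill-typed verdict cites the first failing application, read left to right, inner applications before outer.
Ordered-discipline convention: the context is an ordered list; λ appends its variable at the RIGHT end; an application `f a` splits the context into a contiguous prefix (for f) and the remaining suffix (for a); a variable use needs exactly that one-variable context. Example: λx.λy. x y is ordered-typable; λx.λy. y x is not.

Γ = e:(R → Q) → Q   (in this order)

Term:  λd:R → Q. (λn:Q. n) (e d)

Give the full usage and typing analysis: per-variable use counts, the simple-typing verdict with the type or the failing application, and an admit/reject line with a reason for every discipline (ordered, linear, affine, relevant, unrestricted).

use counts: e: 1; d (λ-bound): 1; n (λ-bound): 1
uses in reading order: n, e, d
typing: well-typed at (R → Q) → Q
ordered: ✓ — single-use (e, d, n), ordered derivation ok
linear: ✓ — single use per variable (e, d, n)
affine: ✓ — e, d, n: no repeats, contraction unneeded
relevant: ✓ — every one of e, d, n appears
unrestricted: ✓ — simply typable at (R → Q) → Q; W, C, E all held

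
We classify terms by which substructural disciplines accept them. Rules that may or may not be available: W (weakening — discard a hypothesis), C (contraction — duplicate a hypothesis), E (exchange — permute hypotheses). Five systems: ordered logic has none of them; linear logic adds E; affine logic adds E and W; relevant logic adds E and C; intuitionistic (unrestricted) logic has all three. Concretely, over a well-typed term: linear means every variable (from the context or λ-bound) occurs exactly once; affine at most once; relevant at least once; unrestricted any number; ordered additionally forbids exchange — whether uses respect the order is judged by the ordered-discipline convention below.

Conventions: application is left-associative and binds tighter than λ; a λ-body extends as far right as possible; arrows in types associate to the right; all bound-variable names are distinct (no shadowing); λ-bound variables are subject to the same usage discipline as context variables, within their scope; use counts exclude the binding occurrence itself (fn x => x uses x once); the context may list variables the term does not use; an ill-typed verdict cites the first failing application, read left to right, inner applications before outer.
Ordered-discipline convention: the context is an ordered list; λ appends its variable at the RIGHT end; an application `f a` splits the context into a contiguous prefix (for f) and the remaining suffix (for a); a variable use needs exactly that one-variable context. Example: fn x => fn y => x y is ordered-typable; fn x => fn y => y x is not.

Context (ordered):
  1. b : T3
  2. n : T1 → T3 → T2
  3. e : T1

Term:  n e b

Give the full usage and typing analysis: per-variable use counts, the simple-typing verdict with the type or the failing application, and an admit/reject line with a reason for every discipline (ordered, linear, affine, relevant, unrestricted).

counts: b=1; n=1; e=1
uses in reading order: n, e, b
typing: ✓ — T2
ordered: ✗, no ordered split (uses run n, e, b)
linear: ✓, exactly-once usage across b, n, e
affine: ✓, at most one use each (b, n, e)
relevant: ✓, none of b, n, e goes unused
unrestricted: ✓, type-checks (T2) and nothing is barred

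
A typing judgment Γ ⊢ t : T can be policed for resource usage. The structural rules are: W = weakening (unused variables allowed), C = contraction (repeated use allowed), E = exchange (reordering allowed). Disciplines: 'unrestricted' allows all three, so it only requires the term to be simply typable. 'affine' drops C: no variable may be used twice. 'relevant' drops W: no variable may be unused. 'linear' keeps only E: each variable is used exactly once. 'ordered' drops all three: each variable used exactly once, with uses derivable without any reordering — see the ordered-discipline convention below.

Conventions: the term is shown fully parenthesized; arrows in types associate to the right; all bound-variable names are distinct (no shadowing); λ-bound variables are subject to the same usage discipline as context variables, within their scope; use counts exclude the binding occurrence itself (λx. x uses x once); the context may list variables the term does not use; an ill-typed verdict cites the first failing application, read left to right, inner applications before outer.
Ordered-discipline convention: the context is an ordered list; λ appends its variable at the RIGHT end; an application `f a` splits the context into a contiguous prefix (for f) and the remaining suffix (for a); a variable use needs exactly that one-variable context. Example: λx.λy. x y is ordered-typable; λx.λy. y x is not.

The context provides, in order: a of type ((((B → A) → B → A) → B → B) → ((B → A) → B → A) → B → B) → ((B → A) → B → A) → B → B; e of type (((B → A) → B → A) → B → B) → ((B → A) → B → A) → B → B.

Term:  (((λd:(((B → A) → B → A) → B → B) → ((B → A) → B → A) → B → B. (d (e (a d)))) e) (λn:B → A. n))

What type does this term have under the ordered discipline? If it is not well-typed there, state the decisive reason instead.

not well-typed under ordered — repeated use of e ×2, d ×2
use counts: a=1, e=2, d (bound)=2, n (bound)=1
order of uses: d, e, a, d, e, n
typing: well-typed — term : B → B
per-discipline verdicts: ordered ✗ · linear ✗ · affine ✗ · relevant ✓ · unrestricted ✓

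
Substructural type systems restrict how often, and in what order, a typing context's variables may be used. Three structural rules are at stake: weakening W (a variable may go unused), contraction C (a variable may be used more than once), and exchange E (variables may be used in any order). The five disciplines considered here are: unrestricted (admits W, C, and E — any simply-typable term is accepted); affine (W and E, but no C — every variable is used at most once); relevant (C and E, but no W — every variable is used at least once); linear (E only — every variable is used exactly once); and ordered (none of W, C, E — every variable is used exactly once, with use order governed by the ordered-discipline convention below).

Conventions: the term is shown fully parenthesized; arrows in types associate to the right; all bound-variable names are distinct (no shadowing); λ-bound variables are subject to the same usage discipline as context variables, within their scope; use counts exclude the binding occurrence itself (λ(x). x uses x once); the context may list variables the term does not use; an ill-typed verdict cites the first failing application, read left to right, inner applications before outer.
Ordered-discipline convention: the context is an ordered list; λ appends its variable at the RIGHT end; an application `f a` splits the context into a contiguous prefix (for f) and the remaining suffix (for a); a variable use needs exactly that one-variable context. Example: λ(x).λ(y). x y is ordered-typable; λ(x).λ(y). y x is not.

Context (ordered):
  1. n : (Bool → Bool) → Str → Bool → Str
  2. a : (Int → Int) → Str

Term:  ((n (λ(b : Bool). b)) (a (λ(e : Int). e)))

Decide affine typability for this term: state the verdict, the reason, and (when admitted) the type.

yes — no duplicate uses among n, a, b, e; term : Bool → Str
counts: n=1, a=1, b [bound]=1, e [bound]=1
left-to-right use order: n, b, a, e
typing: the term checks, with type Bool → Str
per-discipline verdicts: ordered ✓; linear ✓; affine ✓; relevant ✓; unrestricted ✓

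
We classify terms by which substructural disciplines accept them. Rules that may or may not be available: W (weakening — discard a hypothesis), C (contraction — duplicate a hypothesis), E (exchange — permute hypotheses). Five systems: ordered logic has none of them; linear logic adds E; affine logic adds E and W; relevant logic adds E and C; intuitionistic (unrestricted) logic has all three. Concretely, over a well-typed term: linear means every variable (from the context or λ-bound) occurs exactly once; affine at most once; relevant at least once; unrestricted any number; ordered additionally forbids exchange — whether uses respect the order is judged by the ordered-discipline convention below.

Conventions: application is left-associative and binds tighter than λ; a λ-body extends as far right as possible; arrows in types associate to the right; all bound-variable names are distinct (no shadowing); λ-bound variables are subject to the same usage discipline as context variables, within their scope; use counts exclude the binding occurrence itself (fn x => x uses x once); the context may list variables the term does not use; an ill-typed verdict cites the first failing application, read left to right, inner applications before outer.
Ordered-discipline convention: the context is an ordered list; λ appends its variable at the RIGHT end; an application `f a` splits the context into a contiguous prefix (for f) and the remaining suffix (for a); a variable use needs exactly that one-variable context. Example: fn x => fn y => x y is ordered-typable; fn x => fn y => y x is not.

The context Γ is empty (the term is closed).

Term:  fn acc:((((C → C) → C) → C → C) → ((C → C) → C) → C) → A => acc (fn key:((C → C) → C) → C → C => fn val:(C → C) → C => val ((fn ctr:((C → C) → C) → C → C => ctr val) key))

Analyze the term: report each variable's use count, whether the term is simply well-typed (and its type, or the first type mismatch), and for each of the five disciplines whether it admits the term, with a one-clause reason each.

use counts: acc (λ-bound)=1; key (λ-bound)=1; val (λ-bound)=2; ctr (λ-bound)=1
left-to-right use order: acc, val, ctr, val, key
typing: well-typed — term : (((((C → C) → C) → C → C) → ((C → C) → C) → C) → A) → A
ordered: ✗, uses contraction: val ×2
linear: ✗, uses contraction: val ×2
affine: ✗, uses contraction: val ×2
relevant: ✓, none of acc, key, val, ctr goes unused
unrestricted: ✓, typability at (((((C → C) → C) → C → C) → ((C → C) → C) → C) → A) → A is all that's needed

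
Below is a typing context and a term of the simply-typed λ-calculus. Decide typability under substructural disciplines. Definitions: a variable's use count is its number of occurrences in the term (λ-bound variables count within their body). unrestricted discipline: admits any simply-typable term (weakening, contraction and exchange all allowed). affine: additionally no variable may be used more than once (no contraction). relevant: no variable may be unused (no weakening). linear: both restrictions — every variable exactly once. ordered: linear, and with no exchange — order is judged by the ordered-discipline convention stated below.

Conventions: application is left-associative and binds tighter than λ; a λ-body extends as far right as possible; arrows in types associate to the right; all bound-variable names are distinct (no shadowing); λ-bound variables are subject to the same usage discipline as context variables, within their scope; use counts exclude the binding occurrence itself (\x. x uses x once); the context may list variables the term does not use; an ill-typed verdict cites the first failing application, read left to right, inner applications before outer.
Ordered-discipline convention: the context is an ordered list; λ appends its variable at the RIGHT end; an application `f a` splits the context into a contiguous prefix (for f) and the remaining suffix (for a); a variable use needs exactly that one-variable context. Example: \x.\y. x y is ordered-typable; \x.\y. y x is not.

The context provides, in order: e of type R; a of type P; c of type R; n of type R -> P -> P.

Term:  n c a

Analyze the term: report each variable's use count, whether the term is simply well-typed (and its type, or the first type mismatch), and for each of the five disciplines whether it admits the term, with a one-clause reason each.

use counts: e: 0×, a: 1×, c: 1×, n: 1×
uses in reading order: n, c, a
typing: ✓ — P
ordered: ✗, e left unused
linear: ✗, e left unused
affine: ✓, e, a, c, n: no repeats, contraction unneeded
relevant: ✗, e left unused
unrestricted: ✓, typability at P is all that's needed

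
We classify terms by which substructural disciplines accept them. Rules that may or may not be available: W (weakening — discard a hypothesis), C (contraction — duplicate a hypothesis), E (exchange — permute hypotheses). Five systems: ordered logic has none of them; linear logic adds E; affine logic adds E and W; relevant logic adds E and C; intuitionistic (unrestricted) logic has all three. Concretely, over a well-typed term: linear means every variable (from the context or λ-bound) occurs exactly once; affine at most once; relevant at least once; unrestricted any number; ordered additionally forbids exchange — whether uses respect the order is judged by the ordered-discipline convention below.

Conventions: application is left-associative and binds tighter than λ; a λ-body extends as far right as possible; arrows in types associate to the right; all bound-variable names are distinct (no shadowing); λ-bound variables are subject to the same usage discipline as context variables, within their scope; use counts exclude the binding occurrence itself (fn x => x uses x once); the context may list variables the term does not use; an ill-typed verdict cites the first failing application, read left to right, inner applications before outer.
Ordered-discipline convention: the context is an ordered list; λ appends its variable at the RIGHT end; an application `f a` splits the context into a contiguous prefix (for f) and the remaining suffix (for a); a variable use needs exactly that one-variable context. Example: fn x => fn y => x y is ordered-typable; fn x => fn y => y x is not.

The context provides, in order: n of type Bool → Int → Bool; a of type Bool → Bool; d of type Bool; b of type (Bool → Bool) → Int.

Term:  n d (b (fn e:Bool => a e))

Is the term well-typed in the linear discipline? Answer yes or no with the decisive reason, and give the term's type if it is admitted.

yes — exactly-once usage across n, a, d, b, e; term : Bool
use counts: n: 1×, a: 1×, d: 1×, b: 1×, e (bound): 1×
order of uses: n, d, b, a, e
typing: the term checks, with type Bool
summary: ordered ✗; linear ✓; affine ✓; relevant ✓; unrestricted ✓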